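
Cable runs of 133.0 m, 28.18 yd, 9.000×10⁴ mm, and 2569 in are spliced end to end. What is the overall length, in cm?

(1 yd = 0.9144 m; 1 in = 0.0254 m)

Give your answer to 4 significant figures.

133.0 m (already m)
28.18 yd × 0.9144 = 25.7678 m
9.000×10⁴ mm × 0.001 = 90 m
2569 in × 0.0254 = 65.2526 m
Total: 133 + 25.7678 + 90 + 65.2526 = 314.02 m
In cm: 314.02 / 0.01 = 31402 cm

3.140×10⁴ cm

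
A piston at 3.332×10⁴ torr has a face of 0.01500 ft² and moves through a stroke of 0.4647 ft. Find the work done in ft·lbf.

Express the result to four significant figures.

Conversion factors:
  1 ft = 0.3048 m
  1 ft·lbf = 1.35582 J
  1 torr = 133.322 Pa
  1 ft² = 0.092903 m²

3.332×10⁴ torr → 4.44229×10⁶ Pa
0.01500 ft² → 0.00139354 m²
F = P × A = 4.44229×10⁶ × 0.00139354 = 6190.51 N
0.4647 ft → 0.141641 m
W = F × d = 6190.51 × 0.141641 = 876.83 J
In ft·lbf: 876.83 / 1.35582 = 646.716 ft·lbf

646.7 ft·lbf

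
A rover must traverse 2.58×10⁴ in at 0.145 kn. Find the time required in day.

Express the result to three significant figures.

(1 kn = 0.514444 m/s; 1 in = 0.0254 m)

2.58×10⁴ in × 0.0254 → 655.32 m
0.145 kn × 0.514444 → 0.0745944 m/s
t = d / v = 655.32 m / 0.0745944 m/s = 8785.11 s
8785.11 s ÷ (86400 s/day) = 0.10168 day

0.102 day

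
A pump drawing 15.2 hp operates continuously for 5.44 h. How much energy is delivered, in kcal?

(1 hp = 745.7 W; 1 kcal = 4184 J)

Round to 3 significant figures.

15.2 hp × 745.7 = 11334.6 W
5.44 h × 3600 = 19584 s
E = P × t = 11334.6 W × 19584 s = 2.21977×10⁸ J
2.21977×10⁸ J ÷ (4184 J/kcal) = 53053.8 kcal

5.31×10⁴ kcal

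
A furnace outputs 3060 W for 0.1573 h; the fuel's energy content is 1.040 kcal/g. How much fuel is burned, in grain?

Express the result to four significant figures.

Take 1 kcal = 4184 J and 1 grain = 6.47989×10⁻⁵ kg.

6146 grain

0.1573 h → 566.28 s
E = P × t = 3060 × 566.28 = 1.73282×10⁶ J
1.040 kcal/g → 4.35136×10⁶ J/kg
m = E / e_s = 1.73282×10⁶ / 4.35136×10⁶ = 0.398225 kg
In grain: 0.398225 / 6.47989×10⁻⁵ = 6145.55 grain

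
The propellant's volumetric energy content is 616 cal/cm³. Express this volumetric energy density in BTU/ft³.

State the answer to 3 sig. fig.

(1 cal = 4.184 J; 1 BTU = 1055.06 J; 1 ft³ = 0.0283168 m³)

6.92×10⁴ BTU/ft³

616 cal/cm³ × 4.184 J/cal ÷ 10⁻⁶ m³/cm³ = 2.57734×10⁹ J/m³
2.57734×10⁹ J/m³ ÷ 1055.06 J/BTU × 0.0283168 m³/ft³ = 69173.3 BTU/ft³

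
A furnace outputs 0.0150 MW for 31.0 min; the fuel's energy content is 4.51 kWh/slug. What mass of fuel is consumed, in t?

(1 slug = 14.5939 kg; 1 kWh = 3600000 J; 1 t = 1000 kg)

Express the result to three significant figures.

0.0251 t

0.0150 MW → 15000 W
31.0 min → 1860 s
E = P × t = 15000 × 1860 = 2.79×10⁷ J
4.51 kWh/slug → 1.11252×10⁶ J/kg
m = E / e_s = 2.79×10⁷ / 1.11252×10⁶ = 25.0782 kg
In t: 25.0782 / 1000 = 0.0250782 t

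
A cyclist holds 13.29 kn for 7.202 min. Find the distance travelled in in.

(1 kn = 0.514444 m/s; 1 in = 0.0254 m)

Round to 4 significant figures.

13.29 kn × 0.514444 → 6.83696 m/s
7.202 min × 60 → 432.12 s
d = v × t = 6.83696 m/s × 432.12 s = 2954.39 m
2954.39 m ÷ (0.0254 m/in) = 116315 in

1.163×10⁵ in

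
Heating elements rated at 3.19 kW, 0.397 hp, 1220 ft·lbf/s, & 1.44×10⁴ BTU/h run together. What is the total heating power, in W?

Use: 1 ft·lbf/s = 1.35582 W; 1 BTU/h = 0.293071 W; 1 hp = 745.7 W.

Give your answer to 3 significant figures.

9360 W

3.19 kW × 1000 = 3190 W
0.397 hp × 745.7 = 296.043 W
1220 ft·lbf/s × 1.35582 = 1654.1 W
1.44×10⁴ BTU/h × 0.293071 = 4220.22 W
Total: 3190 + 296.043 + 1654.1 + 4220.22 = 9360.36 W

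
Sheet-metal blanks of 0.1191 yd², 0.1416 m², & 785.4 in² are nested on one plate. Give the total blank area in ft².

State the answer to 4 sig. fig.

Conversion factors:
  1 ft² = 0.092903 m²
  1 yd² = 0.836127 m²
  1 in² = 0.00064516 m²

8.050 ft²

0.1191 yd² × 0.836127 = 0.0995827 m²
0.1416 m² (already m²)
785.4 in² × 0.00064516 = 0.506709 m²
Combined: 0.0995827 + 0.1416 + 0.506709 = 0.747892 m²
In ft²: 0.747892 / 0.092903 = 8.05025 ft²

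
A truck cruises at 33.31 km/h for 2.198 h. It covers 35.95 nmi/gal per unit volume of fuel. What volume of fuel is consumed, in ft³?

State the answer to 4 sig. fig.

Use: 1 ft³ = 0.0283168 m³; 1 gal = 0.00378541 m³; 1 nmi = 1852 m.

0.1470 ft³

33.31 km/h → 9.25278 m/s
2.198 h → 7912.8 s
d = v × t = 9.25278 × 7912.8 = 73215.4 m
35.95 nmi/gal → 1.75884×10⁷ m/m³
V = d / (distance per unit fuel) = 73215.4 / 1.75884×10⁷ = 0.00416271 m³
In ft³: 0.00416271 / 0.0283168 = 0.147005 ft³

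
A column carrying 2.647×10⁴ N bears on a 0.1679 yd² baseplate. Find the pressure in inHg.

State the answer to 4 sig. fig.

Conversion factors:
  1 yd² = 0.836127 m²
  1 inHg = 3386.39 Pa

55.68 inHg

0.1679 yd² × 0.836127 → 0.140386 m²
P = F / A = 26470 N / 0.140386 m² = 188552 Pa
188552 Pa ÷ (3386.39 Pa/inHg) = 55.6794 inHg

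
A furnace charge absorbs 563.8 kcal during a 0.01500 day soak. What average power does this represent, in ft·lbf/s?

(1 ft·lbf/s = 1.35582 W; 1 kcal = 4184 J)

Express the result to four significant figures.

1342 ft·lbf/s

563.8 kcal × 4184 → 2.35894×10⁶ J
0.01500 day × 86400 → 1296 s
P = E / t = 2.35894×10⁶ J / 1296 s = 1820.17 W
1820.17 W ÷ (1.35582 W/ft·lbf/s) = 1342.49 ft·lbf/s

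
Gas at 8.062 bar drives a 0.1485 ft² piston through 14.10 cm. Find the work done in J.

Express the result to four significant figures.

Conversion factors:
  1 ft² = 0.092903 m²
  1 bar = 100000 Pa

8.062 bar → 806200 Pa
0.1485 ft² → 0.0137961 m²
F = P × A = 806200 × 0.0137961 = 11122.4 N
14.10 cm → 0.141 m
W = F × d = 11122.4 × 0.141 = 1568.26 J

1568 J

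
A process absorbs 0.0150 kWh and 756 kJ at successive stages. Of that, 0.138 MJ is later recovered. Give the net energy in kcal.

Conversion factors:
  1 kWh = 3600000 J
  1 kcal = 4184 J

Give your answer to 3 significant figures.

161 kcal

0.0150 kWh × 3600000 = 54000 J
756 kJ × 1000 = 756000 J
0.138 MJ × 1000000 = 138000 J
Result: 54000 + 756000 − 138000 = 672000 J
In kcal: 672000 / 4184 = 160.612 kcal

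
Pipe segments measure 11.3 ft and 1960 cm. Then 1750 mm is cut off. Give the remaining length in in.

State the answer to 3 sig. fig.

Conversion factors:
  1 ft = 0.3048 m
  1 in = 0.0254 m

838 in

11.3 ft × 0.3048 = 3.44424 m
1960 cm × 0.01 = 19.6 m
1750 mm × 0.001 = 1.75 m
Sum: 3.44424 + 19.6 − 1.75 = 21.2942 m
In in: 21.2942 / 0.0254 = 838.354 in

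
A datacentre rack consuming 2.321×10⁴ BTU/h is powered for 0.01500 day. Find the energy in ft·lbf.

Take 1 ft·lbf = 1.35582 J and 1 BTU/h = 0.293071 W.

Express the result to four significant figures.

2.321×10⁴ BTU/h × 0.293071 = 6802.18 W
0.01500 day × 86400 = 1296 s
E = P × t = 6802.18 W × 1296 s = 8.81563×10⁶ J
8.81563×10⁶ J ÷ (1.35582 J/ft·lbf) = 6.50207×10⁶ ft·lbf

6.502×10⁶ ft·lbf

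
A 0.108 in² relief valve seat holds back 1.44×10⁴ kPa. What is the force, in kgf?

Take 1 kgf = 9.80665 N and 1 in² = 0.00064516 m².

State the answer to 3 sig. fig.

102 kgf

1.44×10⁴ kPa × 1000 = 1.44×10⁷ Pa
0.108 in² × 0.00064516 = 6.96773×10⁻⁵ m²
F = P × A = 1.44×10⁷ Pa × 6.96773×10⁻⁵ m² = 1003.35 N
1003.35 N ÷ (9.80665 N/kgf) = 102.313 kgf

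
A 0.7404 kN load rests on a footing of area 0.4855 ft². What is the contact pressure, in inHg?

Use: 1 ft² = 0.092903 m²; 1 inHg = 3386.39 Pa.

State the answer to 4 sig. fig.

4.847 inHg

0.7404 kN × 1000 = 740.4 N
0.4855 ft² × 0.092903 = 0.0451044 m²
P = F / A = 740.4 N / 0.0451044 m² = 16415.2 Pa
16415.2 Pa ÷ (3386.39 Pa/inHg) = 4.8474 inHg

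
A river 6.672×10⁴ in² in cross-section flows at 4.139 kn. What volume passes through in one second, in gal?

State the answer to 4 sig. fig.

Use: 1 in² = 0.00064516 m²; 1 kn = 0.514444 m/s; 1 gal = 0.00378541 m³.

4.139 kn × 0.514444 = 2.12928 m/s
6.672×10⁴ in² × 0.00064516 = 43.0451 m²
V = v × A × t = 2.12928 m/s × 43.0451 m² × 1 s = 91.6551 m³
91.6551 m³ ÷ (0.00378541 m³/gal) = 24212.7 gal

2.421×10⁴ gal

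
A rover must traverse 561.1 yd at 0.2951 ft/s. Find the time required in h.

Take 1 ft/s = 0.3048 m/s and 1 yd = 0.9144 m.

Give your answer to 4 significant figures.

1.584 h

561.1 yd × 0.9144 → 513.07 m
0.2951 ft/s × 0.3048 → 0.0899465 m/s
t = d / v = 513.07 m / 0.0899465 m/s = 5704.17 s
5704.17 s ÷ (3600 s/h) = 1.58449 h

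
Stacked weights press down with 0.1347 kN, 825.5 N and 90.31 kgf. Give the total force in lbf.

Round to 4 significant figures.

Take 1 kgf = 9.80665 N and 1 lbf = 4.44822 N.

0.1347 kN × 1000 = 134.7 N
825.5 N (already N)
90.31 kgf × 9.80665 = 885.639 N
Total: 134.7 + 825.5 + 885.639 = 1845.84 N
In lbf: 1845.84 / 4.44822 = 414.961 lbf

415.0 lbf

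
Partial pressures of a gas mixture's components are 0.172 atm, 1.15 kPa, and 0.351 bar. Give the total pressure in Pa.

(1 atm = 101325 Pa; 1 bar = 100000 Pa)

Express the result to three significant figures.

5.37×10⁴ Pa

0.172 atm × 101325 → 17427.9 Pa
1.15 kPa × 1000 → 1150 Pa
0.351 bar × 100000 → 35100 Pa
Total: 17427.9 + 1150 + 35100 = 53677.9 Pa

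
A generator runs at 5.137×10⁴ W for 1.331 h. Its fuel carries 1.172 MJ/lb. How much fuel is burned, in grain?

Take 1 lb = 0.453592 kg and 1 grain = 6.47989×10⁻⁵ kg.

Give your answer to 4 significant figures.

1.331 h → 4791.6 s
E = P × t = 51370 × 4791.6 = 2.46144×10⁸ J
1.172 MJ/lb → 2.58382×10⁶ J/kg
m = E / e_s = 2.46144×10⁸ / 2.58382×10⁶ = 95.2636 kg
In grain: 95.2636 / 6.47989×10⁻⁵ = 1.47014×10⁶ grain

1.470×10⁶ grain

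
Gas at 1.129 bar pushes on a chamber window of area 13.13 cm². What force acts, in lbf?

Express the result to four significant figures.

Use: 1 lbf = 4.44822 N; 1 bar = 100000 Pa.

1.129 bar × 100000 = 112900 Pa
13.13 cm² × 0.0001 = 0.001313 m²
F = P × A = 112900 Pa × 0.001313 m² = 148.238 N
148.238 N ÷ (4.44822 N/lbf) = 33.3252 lbf

33.33 lbf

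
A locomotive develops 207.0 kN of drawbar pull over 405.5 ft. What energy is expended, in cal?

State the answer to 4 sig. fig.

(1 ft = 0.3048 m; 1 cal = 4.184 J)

6.115×10⁶ cal

207.0 kN × 1000 → 207000 N
405.5 ft × 0.3048 → 123.596 m
W = F × d = 207000 N × 123.596 m = 2.55844×10⁷ J
2.55844×10⁷ J ÷ (4.184 J/cal) = 6.11482×10⁶ cal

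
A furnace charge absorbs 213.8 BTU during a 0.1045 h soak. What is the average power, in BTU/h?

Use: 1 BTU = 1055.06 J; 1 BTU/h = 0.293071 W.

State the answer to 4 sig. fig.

213.8 BTU × 1055.06 = 225572 J
0.1045 h × 3600 = 376.2 s
P = E / t = 225572 J / 376.2 s = 599.607 W
599.607 W ÷ (0.293071 W/BTU/h) = 2045.94 BTU/h

2046 BTU/h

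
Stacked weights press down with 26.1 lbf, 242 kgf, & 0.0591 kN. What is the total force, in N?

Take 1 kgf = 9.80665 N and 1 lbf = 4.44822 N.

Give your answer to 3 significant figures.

2550 N

26.1 lbf × 4.44822 = 116.099 N
242 kgf × 9.80665 = 2373.21 N
0.0591 kN × 1000 = 59.1 N
Sum: 116.099 + 2373.21 + 59.1 = 2548.41 N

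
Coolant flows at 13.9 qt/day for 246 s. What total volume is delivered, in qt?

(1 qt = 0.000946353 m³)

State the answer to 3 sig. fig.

13.9 qt/day → 1.52249×10⁻⁷ m³/s
V = Q × t = 1.52249×10⁻⁷ × 246 = 3.74533×10⁻⁵ m³
In qt: 3.74533×10⁻⁵ / 0.000946353 = 0.0395765 qt

0.0396 qt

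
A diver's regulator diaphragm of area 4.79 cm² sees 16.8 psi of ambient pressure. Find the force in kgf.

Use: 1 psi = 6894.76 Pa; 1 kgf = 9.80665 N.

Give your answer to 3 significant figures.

5.66 kgf

16.8 psi × 6894.76 → 115832 Pa
4.79 cm² × 0.0001 → 4.79×10⁻⁴ m²
F = P × A = 115832 Pa × 4.79×10⁻⁴ m² = 55.4835 N
55.4835 N ÷ (9.80665 N/kgf) = 5.65774 kgf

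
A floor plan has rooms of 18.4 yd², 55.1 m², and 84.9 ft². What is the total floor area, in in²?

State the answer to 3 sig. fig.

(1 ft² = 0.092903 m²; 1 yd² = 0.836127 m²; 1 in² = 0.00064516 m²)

1.21×10⁵ in²

18.4 yd² × 0.836127 = 15.3847 m²
55.1 m² (already m²)
84.9 ft² × 0.092903 = 7.88746 m²
Combined: 15.3847 + 55.1 + 7.88746 = 78.3722 m²
In in²: 78.3722 / 0.00064516 = 121477 in²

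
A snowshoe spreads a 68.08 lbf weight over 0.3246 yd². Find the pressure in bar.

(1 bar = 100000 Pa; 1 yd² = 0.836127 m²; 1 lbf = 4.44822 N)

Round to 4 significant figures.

0.01116 bar

68.08 lbf × 4.44822 → 302.835 N
0.3246 yd² × 0.836127 → 0.271407 m²
P = F / A = 302.835 N / 0.271407 m² = 1115.8 Pa
1115.8 Pa ÷ (100000 Pa/bar) = 0.011158 bar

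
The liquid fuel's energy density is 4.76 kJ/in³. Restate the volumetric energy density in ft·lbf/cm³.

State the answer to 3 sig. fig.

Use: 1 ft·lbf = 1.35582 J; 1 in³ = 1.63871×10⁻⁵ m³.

4.76 kJ/in³ × 1000 J/kJ ÷ 1.63871×10⁻⁵ m³/in³ = 2.90472×10⁸ J/m³
2.90472×10⁸ J/m³ ÷ 1.35582 J/ft·lbf × 10⁻⁶ m³/cm³ = 214.241 ft·lbf/cm³

214 ft·lbf/cm³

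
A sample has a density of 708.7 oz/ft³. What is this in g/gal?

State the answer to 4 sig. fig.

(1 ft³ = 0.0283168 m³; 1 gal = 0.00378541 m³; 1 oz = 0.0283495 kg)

708.7 oz/ft³ × 0.0283495 kg/oz ÷ 0.0283168 m³/ft³ = 709.518 kg/m³
709.518 kg/m³ ÷ 0.001 kg/g × 0.00378541 m³/gal = 2685.82 g/gal

2686 g/gal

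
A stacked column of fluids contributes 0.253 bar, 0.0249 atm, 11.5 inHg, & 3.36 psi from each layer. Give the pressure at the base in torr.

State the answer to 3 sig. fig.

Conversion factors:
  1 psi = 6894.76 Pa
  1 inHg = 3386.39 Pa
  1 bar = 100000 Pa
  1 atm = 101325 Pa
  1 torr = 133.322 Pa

675 torr

0.253 bar × 100000 = 25300 Pa
0.0249 atm × 101325 = 2522.99 Pa
11.5 inHg × 3386.39 = 38943.5 Pa
3.36 psi × 6894.76 = 23166.4 Pa
Combined: 25300 + 2522.99 + 38943.5 + 23166.4 = 89932.9 Pa
In torr: 89932.9 / 133.322 = 674.554 torr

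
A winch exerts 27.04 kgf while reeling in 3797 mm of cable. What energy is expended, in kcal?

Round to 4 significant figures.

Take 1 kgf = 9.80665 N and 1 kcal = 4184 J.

0.2406 kcal

27.04 kgf × 9.80665 = 265.172 N
3797 mm × 0.001 = 3.797 m
W = F × d = 265.172 N × 3.797 m = 1006.86 J
1006.86 J ÷ (4184 J/kcal) = 0.240645 kcal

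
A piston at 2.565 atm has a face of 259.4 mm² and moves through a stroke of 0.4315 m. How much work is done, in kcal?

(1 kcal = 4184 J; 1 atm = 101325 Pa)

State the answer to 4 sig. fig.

0.006953 kcal

2.565 atm → 259899 Pa
259.4 mm² → 2.594×10⁻⁴ m²
F = P × A = 259899 × 2.594×10⁻⁴ = 67.4178 N
W = F × d = 67.4178 × 0.4315 = 29.0908 J
In kcal: 29.0908 / 4184 = 0.00695287 kcal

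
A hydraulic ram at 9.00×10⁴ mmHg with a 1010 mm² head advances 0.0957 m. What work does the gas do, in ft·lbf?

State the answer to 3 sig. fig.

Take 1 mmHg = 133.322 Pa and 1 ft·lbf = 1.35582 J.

9.00×10⁴ mmHg → 1.1999×10⁷ Pa
1010 mm² → 0.00101 m²
F = P × A = 1.1999×10⁷ × 0.00101 = 12119 N
W = F × d = 12119 × 0.0957 = 1159.79 J
In ft·lbf: 1159.79 / 1.35582 = 855.416 ft·lbf

855 ft·lbf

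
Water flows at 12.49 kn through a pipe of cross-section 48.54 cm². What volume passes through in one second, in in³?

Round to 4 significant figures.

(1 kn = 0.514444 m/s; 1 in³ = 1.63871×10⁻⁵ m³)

12.49 kn × 0.514444 → 6.42541 m/s
48.54 cm² × 0.0001 → 0.004854 m²
V = v × A × t = 6.42541 m/s × 0.004854 m² × 1 s = 0.0311889 m³
0.0311889 m³ ÷ (1.63871×10⁻⁵ m³/in³) = 1903.26 in³

1903 in³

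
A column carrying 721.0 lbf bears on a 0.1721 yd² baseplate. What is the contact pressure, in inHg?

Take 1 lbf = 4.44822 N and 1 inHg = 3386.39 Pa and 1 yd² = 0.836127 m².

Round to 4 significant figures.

6.582 inHg

721.0 lbf × 4.44822 = 3207.17 N
0.1721 yd² × 0.836127 = 0.143897 m²
P = F / A = 3207.17 N / 0.143897 m² = 22288 Pa
22288 Pa ÷ (3386.39 Pa/inHg) = 6.58164 inHg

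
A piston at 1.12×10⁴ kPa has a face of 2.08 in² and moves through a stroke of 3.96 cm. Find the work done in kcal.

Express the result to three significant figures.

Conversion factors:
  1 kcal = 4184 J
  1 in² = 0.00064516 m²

0.142 kcal

1.12×10⁴ kPa → 1.12×10⁷ Pa
2.08 in² → 0.00134193 m²
F = P × A = 1.12×10⁷ × 0.00134193 = 15029.6 N
3.96 cm → 0.0396 m
W = F × d = 15029.6 × 0.0396 = 595.172 J
In kcal: 595.172 / 4184 = 0.14225 kcal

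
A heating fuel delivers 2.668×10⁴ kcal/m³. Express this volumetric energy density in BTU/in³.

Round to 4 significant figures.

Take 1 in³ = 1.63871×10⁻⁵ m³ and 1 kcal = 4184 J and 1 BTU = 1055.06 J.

2.668×10⁴ kcal/m³ × 4184 J/kcal = 1.11629×10⁸ J/m³
1.11629×10⁸ J/m³ ÷ 1055.06 J/BTU × 1.63871×10⁻⁵ m³/in³ = 1.73381 BTU/in³

1.734 BTU/in³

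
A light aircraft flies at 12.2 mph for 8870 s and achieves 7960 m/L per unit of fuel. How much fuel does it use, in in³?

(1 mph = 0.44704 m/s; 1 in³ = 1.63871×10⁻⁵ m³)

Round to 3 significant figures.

371 in³

12.2 mph → 5.45389 m/s
d = v × t = 5.45389 × 8870 = 48376 m
7960 m/L → 7.96×10⁶ m/m³
V = d / (distance per unit fuel) = 48376 / 7.96×10⁶ = 0.00607739 m³
In in³: 0.00607739 / 1.63871×10⁻⁵ = 370.864 in³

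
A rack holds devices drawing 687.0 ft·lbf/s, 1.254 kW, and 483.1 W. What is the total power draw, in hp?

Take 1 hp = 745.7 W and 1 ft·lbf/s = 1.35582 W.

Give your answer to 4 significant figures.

3.579 hp

687.0 ft·lbf/s × 1.35582 = 931.448 W
1.254 kW × 1000 = 1254 W
483.1 W (already W)
Total: 931.448 + 1254 + 483.1 = 2668.55 W
In hp: 2668.55 / 745.7 = 3.57858 hp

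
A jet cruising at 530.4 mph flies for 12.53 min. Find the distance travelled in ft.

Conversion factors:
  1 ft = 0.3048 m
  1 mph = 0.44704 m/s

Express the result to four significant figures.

530.4 mph × 0.44704 → 237.11 m/s
12.53 min × 60 → 751.8 s
d = v × t = 237.11 m/s × 751.8 s = 178259 m
178259 m ÷ (0.3048 m/ft) = 584839 ft

5.848×10⁵ ft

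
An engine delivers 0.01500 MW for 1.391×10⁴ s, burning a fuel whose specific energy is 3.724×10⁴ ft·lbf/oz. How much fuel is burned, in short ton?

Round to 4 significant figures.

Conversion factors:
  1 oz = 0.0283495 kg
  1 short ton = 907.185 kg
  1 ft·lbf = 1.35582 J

0.1291 short ton

0.01500 MW → 15000 W
E = P × t = 15000 × 13910 = 2.0865×10⁸ J
3.724×10⁴ ft·lbf/oz → 1.78101×10⁶ J/kg
m = E / e_s = 2.0865×10⁸ / 1.78101×10⁶ = 117.153 kg
In short ton: 117.153 / 907.185 = 0.129139 short ton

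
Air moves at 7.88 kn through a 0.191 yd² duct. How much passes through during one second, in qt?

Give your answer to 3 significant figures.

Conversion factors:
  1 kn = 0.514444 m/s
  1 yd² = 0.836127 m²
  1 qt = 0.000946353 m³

7.88 kn × 0.514444 → 4.05382 m/s
0.191 yd² × 0.836127 → 0.1597 m²
V = v × A × t = 4.05382 m/s × 0.1597 m² × 1 s = 0.647395 m³
0.647395 m³ ÷ (0.000946353 m³/qt) = 684.095 qt

684 qt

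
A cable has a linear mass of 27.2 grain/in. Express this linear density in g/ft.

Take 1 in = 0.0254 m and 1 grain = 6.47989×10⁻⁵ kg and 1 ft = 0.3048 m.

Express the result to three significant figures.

21.2 g/ft

27.2 grain/in × 6.47989×10⁻⁵ kg/grain ÷ 0.0254 m/in = 0.0693909 kg/m
0.0693909 kg/m ÷ 0.001 kg/g × 0.3048 m/ft = 21.1503 g/ft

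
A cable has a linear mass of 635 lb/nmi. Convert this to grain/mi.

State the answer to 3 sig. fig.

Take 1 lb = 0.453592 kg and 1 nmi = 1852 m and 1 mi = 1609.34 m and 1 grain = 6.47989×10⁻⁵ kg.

3.86×10⁶ grain/mi

635 lb/nmi × 0.453592 kg/lb ÷ 1852 m/nmi = 0.155524 kg/m
0.155524 kg/m ÷ 6.47989×10⁻⁵ kg/grain × 1609.34 m/mi = 3.86258×10⁶ grain/mi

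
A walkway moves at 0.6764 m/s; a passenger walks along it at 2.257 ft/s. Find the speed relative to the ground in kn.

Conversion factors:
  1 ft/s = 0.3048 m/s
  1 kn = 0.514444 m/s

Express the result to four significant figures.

0.6764 m/s (already m/s)
2.257 ft/s × 0.3048 = 0.687934 m/s
Total: 0.6764 + 0.687934 = 1.36433 m/s
In kn: 1.36433 / 0.514444 = 2.65205 kn

2.652 kn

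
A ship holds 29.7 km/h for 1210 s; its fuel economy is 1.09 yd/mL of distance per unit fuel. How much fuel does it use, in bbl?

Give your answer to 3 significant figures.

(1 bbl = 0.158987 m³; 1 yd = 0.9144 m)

29.7 km/h → 8.25 m/s
d = v × t = 8.25 × 1210 = 9982.5 m
1.09 yd/mL → 996696 m/m³
V = d / (distance per unit fuel) = 9982.5 / 996696 = 0.0100156 m³
In bbl: 0.0100156 / 0.158987 = 0.0629963 bbl

0.0630 bbl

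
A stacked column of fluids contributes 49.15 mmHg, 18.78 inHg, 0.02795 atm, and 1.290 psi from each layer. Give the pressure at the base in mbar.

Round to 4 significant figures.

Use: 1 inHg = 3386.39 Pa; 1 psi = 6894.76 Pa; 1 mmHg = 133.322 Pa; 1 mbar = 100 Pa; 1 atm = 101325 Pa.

818.8 mbar

49.15 mmHg × 133.322 = 6552.78 Pa
18.78 inHg × 3386.39 = 63596.4 Pa
0.02795 atm × 101325 = 2832.03 Pa
1.290 psi × 6894.76 = 8894.24 Pa
Combined: 6552.78 + 63596.4 + 2832.03 + 8894.24 = 81875.4 Pa
In mbar: 81875.4 / 100 = 818.754 mbar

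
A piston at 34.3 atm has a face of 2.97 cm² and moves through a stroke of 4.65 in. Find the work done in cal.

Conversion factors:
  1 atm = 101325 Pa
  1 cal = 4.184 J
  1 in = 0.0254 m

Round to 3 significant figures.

29.1 cal

34.3 atm → 3.47545×10⁶ Pa
2.97 cm² → 2.97×10⁻⁴ m²
F = P × A = 3.47545×10⁶ × 2.97×10⁻⁴ = 1032.21 N
4.65 in → 0.11811 m
W = F × d = 1032.21 × 0.11811 = 121.914 J
In cal: 121.914 / 4.184 = 29.1381 cal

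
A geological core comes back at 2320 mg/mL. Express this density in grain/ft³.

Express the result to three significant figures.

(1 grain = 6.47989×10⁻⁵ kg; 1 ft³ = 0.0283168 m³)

1.01×10⁶ grain/ft³

2320 mg/mL × 10⁻⁶ kg/mg ÷ 10⁻⁶ m³/mL = 2320 kg/m³
2320 kg/m³ ÷ 6.47989×10⁻⁵ kg/grain × 0.0283168 m³/ft³ = 1.01383×10⁶ grain/ft³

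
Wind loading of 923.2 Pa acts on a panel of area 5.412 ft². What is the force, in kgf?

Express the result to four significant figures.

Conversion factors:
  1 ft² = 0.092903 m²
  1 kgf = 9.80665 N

47.33 kgf

5.412 ft² × 0.092903 = 0.502791 m²
F = P × A = 923.2 Pa × 0.502791 m² = 464.177 N
464.177 N ÷ (9.80665 N/kgf) = 47.3329 kgf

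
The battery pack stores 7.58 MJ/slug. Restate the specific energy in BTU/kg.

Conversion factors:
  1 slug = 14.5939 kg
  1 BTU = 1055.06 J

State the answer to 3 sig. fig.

7.58 MJ/slug × 1000000 J/MJ ÷ 14.5939 kg/slug = 519395 J/kg
519395 J/kg ÷ 1055.06 J/BTU = 492.29 BTU/kg

492 BTU/kg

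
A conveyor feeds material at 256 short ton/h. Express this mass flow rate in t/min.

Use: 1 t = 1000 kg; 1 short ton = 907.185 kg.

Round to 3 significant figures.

256 short ton/h × 907.185 kg/short ton ÷ 3600 s/h = 64.5109 kg/s
64.5109 kg/s ÷ 1000 kg/t × 60 s/min = 3.87065 t/min

3.87 t/min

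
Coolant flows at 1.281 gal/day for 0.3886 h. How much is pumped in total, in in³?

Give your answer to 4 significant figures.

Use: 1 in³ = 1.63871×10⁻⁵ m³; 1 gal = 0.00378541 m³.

1.281 gal/day → 5.6124×10⁻⁸ m³/s
0.3886 h → 1398.96 s
V = Q × t = 5.6124×10⁻⁸ × 1398.96 = 7.85152×10⁻⁵ m³
In in³: 7.85152×10⁻⁵ / 1.63871×10⁻⁵ = 4.79128 in³

4.791 in³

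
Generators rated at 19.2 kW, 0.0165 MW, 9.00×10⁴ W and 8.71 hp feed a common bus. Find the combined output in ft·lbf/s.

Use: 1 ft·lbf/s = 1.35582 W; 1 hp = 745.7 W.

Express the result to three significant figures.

9.75×10⁴ ft·lbf/s

19.2 kW × 1000 = 19200 W
0.0165 MW × 1000000 = 16500 W
9.00×10⁴ W (already W)
8.71 hp × 745.7 = 6495.05 W
Combined: 19200 + 16500 + 90000 + 6495.05 = 132195 W
In ft·lbf/s: 132195 / 1.35582 = 97501.9 ft·lbf/s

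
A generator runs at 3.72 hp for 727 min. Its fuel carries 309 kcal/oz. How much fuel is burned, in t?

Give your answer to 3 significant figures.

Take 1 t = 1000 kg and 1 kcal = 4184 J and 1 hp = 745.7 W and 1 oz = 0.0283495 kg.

3.72 hp → 2774 W
727 min → 43620 s
E = P × t = 2774 × 43620 = 1.21002×10⁸ J
309 kcal/oz → 4.56042×10⁷ J/kg
m = E / e_s = 1.21002×10⁸ / 4.56042×10⁷ = 2.65331 kg
In t: 2.65331 / 1000 = 0.00265331 t

0.00265 t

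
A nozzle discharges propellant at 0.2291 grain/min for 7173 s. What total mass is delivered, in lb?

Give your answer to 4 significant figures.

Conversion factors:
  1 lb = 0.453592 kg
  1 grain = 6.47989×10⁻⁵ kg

0.003913 lb

0.2291 grain/min → 2.47424×10⁻⁷ kg/s
m = ṁ × t = 2.47424×10⁻⁷ × 7173 = 0.00177477 kg
In lb: 0.00177477 / 0.453592 = 0.0039127 lb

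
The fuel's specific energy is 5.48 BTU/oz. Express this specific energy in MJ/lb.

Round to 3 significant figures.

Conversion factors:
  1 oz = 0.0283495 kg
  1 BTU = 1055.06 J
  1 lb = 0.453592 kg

0.0925 MJ/lb

5.48 BTU/oz × 1055.06 J/BTU ÷ 0.0283495 kg/oz = 203945 J/kg
203945 J/kg ÷ 1000000 J/MJ × 0.453592 kg/lb = 0.0925078 MJ/lb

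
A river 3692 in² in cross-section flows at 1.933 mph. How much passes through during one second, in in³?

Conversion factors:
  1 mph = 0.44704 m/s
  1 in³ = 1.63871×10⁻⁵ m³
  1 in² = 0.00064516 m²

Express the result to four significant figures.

1.933 mph × 0.44704 → 0.864128 m/s
3692 in² × 0.00064516 → 2.38193 m²
V = v × A × t = 0.864128 m/s × 2.38193 m² × 1 s = 2.05829 m³
2.05829 m³ ÷ (1.63871×10⁻⁵ m³/in³) = 125604 in³

1.256×10⁵ in³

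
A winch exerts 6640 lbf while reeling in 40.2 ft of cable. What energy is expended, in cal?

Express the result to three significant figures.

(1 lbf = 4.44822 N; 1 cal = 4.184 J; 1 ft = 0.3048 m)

8.65×10⁴ cal

6640 lbf × 4.44822 → 29536.2 N
40.2 ft × 0.3048 → 12.253 m
W = F × d = 29536.2 N × 12.253 m = 361907 J
361907 J ÷ (4.184 J/cal) = 86497.8 cal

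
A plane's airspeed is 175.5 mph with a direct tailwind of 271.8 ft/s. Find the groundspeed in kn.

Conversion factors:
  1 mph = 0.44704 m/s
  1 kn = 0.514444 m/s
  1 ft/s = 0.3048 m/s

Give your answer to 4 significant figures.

313.5 kn

175.5 mph × 0.44704 → 78.4555 m/s
271.8 ft/s × 0.3048 → 82.8446 m/s
Total: 78.4555 + 82.8446 = 161.3 m/s
In kn: 161.3 / 0.514444 = 313.542 kn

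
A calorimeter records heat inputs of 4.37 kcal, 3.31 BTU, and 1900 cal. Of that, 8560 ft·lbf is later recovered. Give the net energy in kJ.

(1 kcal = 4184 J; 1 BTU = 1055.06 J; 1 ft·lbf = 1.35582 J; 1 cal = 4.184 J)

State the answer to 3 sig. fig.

18.1 kJ

4.37 kcal × 4184 = 18284.1 J
3.31 BTU × 1055.06 = 3492.25 J
1900 cal × 4.184 = 7949.6 J
8560 ft·lbf × 1.35582 = 11605.8 J
Result: 18284.1 + 3492.25 + 7949.6 − 11605.8 = 18120.2 J
In kJ: 18120.2 / 1000 = 18.1202 kJ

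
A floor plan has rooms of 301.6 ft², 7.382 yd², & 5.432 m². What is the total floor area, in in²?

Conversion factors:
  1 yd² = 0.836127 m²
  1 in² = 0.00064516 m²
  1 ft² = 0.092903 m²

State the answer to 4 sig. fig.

6.142×10⁴ in²

301.6 ft² × 0.092903 → 28.0195 m²
7.382 yd² × 0.836127 → 6.17229 m²
5.432 m² (already m²)
Combined: 28.0195 + 6.17229 + 5.432 = 39.6238 m²
In in²: 39.6238 / 0.00064516 = 61417 in²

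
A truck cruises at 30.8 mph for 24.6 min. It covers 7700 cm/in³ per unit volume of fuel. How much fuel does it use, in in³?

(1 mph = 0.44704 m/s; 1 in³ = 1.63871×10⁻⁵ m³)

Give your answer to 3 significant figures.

30.8 mph → 13.7688 m/s
24.6 min → 1476 s
d = v × t = 13.7688 × 1476 = 20322.7 m
7700 cm/in³ → 4.69882×10⁶ m/m³
V = d / (distance per unit fuel) = 20322.7 / 4.69882×10⁶ = 0.00432506 m³
In in³: 0.00432506 / 1.63871×10⁻⁵ = 263.931 in³

264 in³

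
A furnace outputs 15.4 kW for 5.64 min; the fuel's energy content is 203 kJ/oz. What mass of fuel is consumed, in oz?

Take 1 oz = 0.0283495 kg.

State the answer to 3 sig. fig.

25.7 oz

15.4 kW → 15400 W
5.64 min → 338.4 s
E = P × t = 15400 × 338.4 = 5.21136×10⁶ J
203 kJ/oz → 7.16062×10⁶ J/kg
m = E / e_s = 5.21136×10⁶ / 7.16062×10⁶ = 0.727781 kg
In oz: 0.727781 / 0.0283495 = 25.6717 oz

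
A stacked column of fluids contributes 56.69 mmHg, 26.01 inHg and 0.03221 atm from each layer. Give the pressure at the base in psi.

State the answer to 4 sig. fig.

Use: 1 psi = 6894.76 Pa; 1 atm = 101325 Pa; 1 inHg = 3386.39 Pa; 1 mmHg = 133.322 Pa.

14.34 psi

56.69 mmHg × 133.322 = 7558.02 Pa
26.01 inHg × 3386.39 = 88080 Pa
0.03221 atm × 101325 = 3263.68 Pa
Sum: 7558.02 + 88080 + 3263.68 = 98901.7 Pa
In psi: 98901.7 / 6894.76 = 14.3445 psi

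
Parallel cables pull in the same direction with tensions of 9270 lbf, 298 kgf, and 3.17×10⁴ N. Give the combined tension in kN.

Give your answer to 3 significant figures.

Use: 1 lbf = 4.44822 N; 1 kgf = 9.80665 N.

9270 lbf × 4.44822 → 41235 N
298 kgf × 9.80665 → 2922.38 N
3.17×10⁴ N (already N)
Sum: 41235 + 2922.38 + 31700 = 75857.4 N
In kN: 75857.4 / 1000 = 75.8574 kN

75.9 kN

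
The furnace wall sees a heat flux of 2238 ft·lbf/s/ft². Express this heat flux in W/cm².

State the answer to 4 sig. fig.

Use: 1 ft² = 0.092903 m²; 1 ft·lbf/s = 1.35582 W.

3.266 W/cm²

2238 ft·lbf/s/ft² × 1.35582 W/ft·lbf/s ÷ 0.092903 m²/ft² = 32661.2 W/m²
32661.2 W/m² × 0.0001 m²/cm² = 3.26612 W/cm²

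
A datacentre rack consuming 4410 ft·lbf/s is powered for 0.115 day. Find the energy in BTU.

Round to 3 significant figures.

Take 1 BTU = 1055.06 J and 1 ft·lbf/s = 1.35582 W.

5.63×10⁴ BTU

4410 ft·lbf/s × 1.35582 = 5979.17 W
0.115 day × 86400 = 9936 s
E = P × t = 5979.17 W × 9936 s = 5.9409×10⁷ J
5.9409×10⁷ J ÷ (1055.06 J/BTU) = 56308.6 BTU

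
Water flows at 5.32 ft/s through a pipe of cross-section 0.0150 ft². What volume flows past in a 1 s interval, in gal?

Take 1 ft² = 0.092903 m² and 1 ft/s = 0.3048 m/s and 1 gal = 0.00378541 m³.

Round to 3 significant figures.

0.597 gal

5.32 ft/s × 0.3048 = 1.62154 m/s
0.0150 ft² × 0.092903 = 0.00139354 m²
V = v × A × t = 1.62154 m/s × 0.00139354 m² × 1 s = 0.00225968 m³
0.00225968 m³ ÷ (0.00378541 m³/gal) = 0.596945 gal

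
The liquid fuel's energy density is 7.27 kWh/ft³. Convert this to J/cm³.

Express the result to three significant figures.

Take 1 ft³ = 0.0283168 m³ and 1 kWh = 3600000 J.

924 J/cm³

7.27 kWh/ft³ × 3600000 J/kWh ÷ 0.0283168 m³/ft³ = 9.24257×10⁸ J/m³
9.24257×10⁸ J/m³ × 10⁻⁶ m³/cm³ = 924.257 J/cm³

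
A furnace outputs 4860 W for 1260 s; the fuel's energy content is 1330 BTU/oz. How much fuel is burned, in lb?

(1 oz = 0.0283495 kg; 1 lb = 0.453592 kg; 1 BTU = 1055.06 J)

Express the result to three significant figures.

0.273 lb

E = P × t = 4860 × 1260 = 6.1236×10⁶ J
1330 BTU/oz → 4.94975×10⁷ J/kg
m = E / e_s = 6.1236×10⁶ / 4.94975×10⁷ = 0.123715 kg
In lb: 0.123715 / 0.453592 = 0.272745 lb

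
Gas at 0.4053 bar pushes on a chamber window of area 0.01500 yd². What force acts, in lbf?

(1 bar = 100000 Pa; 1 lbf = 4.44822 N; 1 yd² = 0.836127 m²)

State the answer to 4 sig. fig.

0.4053 bar × 100000 = 40530 Pa
0.01500 yd² × 0.836127 = 0.0125419 m²
F = P × A = 40530 Pa × 0.0125419 m² = 508.323 N
508.323 N ÷ (4.44822 N/lbf) = 114.276 lbf

114.3 lbf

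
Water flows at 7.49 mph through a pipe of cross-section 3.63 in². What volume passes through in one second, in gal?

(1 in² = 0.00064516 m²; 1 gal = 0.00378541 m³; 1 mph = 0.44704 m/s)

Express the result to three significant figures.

2.07 gal

7.49 mph × 0.44704 → 3.34833 m/s
3.63 in² × 0.00064516 → 0.00234193 m²
V = v × A × t = 3.34833 m/s × 0.00234193 m² × 1 s = 0.00784155 m³
0.00784155 m³ ÷ (0.00378541 m³/gal) = 2.07152 gal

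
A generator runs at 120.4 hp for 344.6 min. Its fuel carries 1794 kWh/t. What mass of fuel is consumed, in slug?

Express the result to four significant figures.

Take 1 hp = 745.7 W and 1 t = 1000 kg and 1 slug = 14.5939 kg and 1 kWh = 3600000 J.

19.70 slug

120.4 hp → 89782.3 W
344.6 min → 20676 s
E = P × t = 89782.3 × 20676 = 1.85634×10⁹ J
1794 kWh/t → 6.4584×10⁶ J/kg
m = E / e_s = 1.85634×10⁹ / 6.4584×10⁶ = 287.43 kg
In slug: 287.43 / 14.5939 = 19.6952 slug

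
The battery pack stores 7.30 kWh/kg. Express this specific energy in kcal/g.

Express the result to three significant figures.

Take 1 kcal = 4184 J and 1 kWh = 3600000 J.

6.28 kcal/g

7.30 kWh/kg × 3600000 J/kWh = 2.628×10⁷ J/kg
2.628×10⁷ J/kg ÷ 4184 J/kcal × 0.001 kg/g = 6.28107 kcal/g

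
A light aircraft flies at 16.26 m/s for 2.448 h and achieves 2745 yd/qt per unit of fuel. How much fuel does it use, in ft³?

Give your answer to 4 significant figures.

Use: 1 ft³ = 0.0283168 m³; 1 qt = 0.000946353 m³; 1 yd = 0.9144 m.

1.908 ft³

2.448 h → 8812.8 s
d = v × t = 16.26 × 8812.8 = 143296 m
2745 yd/qt → 2.65232×10⁶ m/m³
V = d / (distance per unit fuel) = 143296 / 2.65232×10⁶ = 0.0540267 m³
In ft³: 0.0540267 / 0.0283168 = 1.90794 ft³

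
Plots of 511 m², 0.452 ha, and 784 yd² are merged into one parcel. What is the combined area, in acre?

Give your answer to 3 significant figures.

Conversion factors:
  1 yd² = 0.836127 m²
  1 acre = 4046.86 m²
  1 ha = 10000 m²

511 m² (already m²)
0.452 ha × 10000 → 4520 m²
784 yd² × 0.836127 → 655.524 m²
Combined: 511 + 4520 + 655.524 = 5686.52 m²
In acre: 5686.52 / 4046.86 = 1.40517 acre

1.41 acre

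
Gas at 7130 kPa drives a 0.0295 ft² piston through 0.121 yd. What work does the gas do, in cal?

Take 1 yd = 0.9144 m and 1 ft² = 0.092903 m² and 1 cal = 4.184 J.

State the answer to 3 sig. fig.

7130 kPa → 7.13×10⁶ Pa
0.0295 ft² → 0.00274064 m²
F = P × A = 7.13×10⁶ × 0.00274064 = 19540.8 N
0.121 yd → 0.110642 m
W = F × d = 19540.8 × 0.110642 = 2162.03 J
In cal: 2162.03 / 4.184 = 516.738 cal

517 cal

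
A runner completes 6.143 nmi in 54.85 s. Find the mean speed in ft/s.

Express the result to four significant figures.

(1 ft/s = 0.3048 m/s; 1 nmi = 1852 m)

680.5 ft/s

6.143 nmi × 1852 = 11376.8 m
v = d / t = 11376.8 m / 54.85 s = 207.417 m/s
207.417 m/s ÷ (0.3048 m/s/ft/s) = 680.502 ft/s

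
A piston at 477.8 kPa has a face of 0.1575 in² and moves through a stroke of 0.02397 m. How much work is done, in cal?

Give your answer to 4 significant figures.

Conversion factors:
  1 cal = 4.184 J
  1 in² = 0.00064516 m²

0.2781 cal

477.8 kPa → 477800 Pa
0.1575 in² → 1.01613×10⁻⁴ m²
F = P × A = 477800 × 1.01613×10⁻⁴ = 48.5507 N
W = F × d = 48.5507 × 0.02397 = 1.16376 J
In cal: 1.16376 / 4.184 = 0.278145 cal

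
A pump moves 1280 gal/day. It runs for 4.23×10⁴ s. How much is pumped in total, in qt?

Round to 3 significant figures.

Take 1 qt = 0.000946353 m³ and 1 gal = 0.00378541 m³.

1280 gal/day → 5.60801×10⁻⁵ m³/s
V = Q × t = 5.60801×10⁻⁵ × 42300 = 2.37219 m³
In qt: 2.37219 / 0.000946353 = 2506.67 qt

2510 qt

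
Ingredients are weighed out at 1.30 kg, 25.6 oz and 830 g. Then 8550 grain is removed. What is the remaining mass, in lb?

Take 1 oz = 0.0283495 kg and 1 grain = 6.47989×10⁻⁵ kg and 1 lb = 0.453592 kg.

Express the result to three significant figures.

1.30 kg (already kg)
25.6 oz × 0.0283495 → 0.725747 kg
830 g × 0.001 → 0.83 kg
8550 grain × 6.47989×10⁻⁵ → 0.554031 kg
Sum: 1.3 + 0.725747 + 0.83 − 0.554031 = 2.30172 kg
In lb: 2.30172 / 0.453592 = 5.07443 lb

5.07 lb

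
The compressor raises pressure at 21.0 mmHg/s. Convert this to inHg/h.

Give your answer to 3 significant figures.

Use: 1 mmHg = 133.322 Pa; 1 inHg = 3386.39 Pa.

2980 inHg/h

21.0 mmHg/s × 133.322 Pa/mmHg = 2799.76 Pa/s
2799.76 Pa/s ÷ 3386.39 Pa/inHg × 3600 s/h = 2976.37 inHg/h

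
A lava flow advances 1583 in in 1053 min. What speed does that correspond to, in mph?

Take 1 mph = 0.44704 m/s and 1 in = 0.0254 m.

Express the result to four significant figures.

1583 in × 0.0254 = 40.2082 m
1053 min × 60 = 63180 s
v = d / t = 40.2082 m / 63180 s = 6.36407×10⁻⁴ m/s
6.36407×10⁻⁴ m/s ÷ (0.44704 m/s/mph) = 0.0014236 mph

0.001424 mph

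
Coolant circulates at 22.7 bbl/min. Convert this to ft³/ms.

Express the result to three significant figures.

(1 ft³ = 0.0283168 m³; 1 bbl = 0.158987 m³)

22.7 bbl/min × 0.158987 m³/bbl ÷ 60 s/min = 0.0601501 m³/s
0.0601501 m³/s ÷ 0.0283168 m³/ft³ × 0.001 s/ms = 0.00212418 ft³/ms

0.00212 ft³/ms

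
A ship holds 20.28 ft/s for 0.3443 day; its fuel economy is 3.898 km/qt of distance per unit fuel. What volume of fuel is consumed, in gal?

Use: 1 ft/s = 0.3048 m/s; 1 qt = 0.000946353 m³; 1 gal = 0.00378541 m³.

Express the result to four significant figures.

20.28 ft/s → 6.18134 m/s
0.3443 day → 29747.5 s
d = v × t = 6.18134 × 29747.5 = 183879 m
3.898 km/qt → 4.11897×10⁶ m/m³
V = d / (distance per unit fuel) = 183879 / 4.11897×10⁶ = 0.044642 m³
In gal: 0.044642 / 0.00378541 = 11.7932 gal

11.79 gal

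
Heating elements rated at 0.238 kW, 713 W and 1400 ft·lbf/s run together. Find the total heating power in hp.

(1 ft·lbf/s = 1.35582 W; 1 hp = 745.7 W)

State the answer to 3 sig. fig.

3.82 hp

0.238 kW × 1000 → 238 W
713 W (already W)
1400 ft·lbf/s × 1.35582 → 1898.15 W
Combined: 238 + 713 + 1898.15 = 2849.15 W
In hp: 2849.15 / 745.7 = 3.82077 hp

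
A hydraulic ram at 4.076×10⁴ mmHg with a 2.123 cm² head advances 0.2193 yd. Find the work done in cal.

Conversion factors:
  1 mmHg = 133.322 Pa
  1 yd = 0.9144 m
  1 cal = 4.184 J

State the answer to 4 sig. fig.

55.29 cal

4.076×10⁴ mmHg → 5.4342×10⁶ Pa
2.123 cm² → 2.123×10⁻⁴ m²
F = P × A = 5.4342×10⁶ × 2.123×10⁻⁴ = 1153.68 N
0.2193 yd → 0.200528 m
W = F × d = 1153.68 × 0.200528 = 231.345 J
In cal: 231.345 / 4.184 = 55.2928 cal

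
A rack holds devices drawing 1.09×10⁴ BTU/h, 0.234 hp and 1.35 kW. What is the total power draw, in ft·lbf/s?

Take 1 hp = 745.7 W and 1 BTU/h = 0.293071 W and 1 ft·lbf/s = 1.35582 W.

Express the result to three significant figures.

3480 ft·lbf/s

1.09×10⁴ BTU/h × 0.293071 = 3194.47 W
0.234 hp × 745.7 = 174.494 W
1.35 kW × 1000 = 1350 W
Sum: 3194.47 + 174.494 + 1350 = 4718.96 W
In ft·lbf/s: 4718.96 / 1.35582 = 3480.52 ft·lbf/s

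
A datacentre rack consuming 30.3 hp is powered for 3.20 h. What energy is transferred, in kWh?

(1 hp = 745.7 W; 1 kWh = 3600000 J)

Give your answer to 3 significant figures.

30.3 hp × 745.7 = 22594.7 W
3.20 h × 3600 = 11520 s
E = P × t = 22594.7 W × 11520 s = 2.60291×10⁸ J
2.60291×10⁸ J ÷ (3600000 J/kWh) = 72.3031 kWh

72.3 kWh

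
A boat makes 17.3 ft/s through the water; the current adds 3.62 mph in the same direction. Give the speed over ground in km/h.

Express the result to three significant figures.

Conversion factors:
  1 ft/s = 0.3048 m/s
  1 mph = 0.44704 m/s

17.3 ft/s × 0.3048 = 5.27304 m/s
3.62 mph × 0.44704 = 1.61828 m/s
Total: 5.27304 + 1.61828 = 6.89132 m/s
In km/h: 6.89132 / (1/3.6) = 24.8088 km/h

24.8 km/h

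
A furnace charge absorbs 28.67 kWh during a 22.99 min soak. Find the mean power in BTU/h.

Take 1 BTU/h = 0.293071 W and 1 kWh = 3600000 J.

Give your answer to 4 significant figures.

2.553×10⁵ BTU/h

28.67 kWh × 3600000 → 1.03212×10⁸ J
22.99 min × 60 → 1379.4 s
P = E / t = 1.03212×10⁸ J / 1379.4 s = 74823.8 W
74823.8 W ÷ (0.293071 W/BTU/h) = 255309 BTU/h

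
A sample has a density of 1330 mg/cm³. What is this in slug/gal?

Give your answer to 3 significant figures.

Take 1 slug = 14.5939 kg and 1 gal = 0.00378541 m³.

0.345 slug/gal

1330 mg/cm³ × 10⁻⁶ kg/mg ÷ 10⁻⁶ m³/cm³ = 1330 kg/m³
1330 kg/m³ ÷ 14.5939 kg/slug × 0.00378541 m³/gal = 0.344979 slug/gal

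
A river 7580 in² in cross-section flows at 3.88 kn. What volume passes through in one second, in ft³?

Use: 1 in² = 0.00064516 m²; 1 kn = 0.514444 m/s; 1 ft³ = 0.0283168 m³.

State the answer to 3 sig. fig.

3.88 kn × 0.514444 → 1.99604 m/s
7580 in² × 0.00064516 → 4.89031 m²
V = v × A × t = 1.99604 m/s × 4.89031 m² × 1 s = 9.76125 m³
9.76125 m³ ÷ (0.0283168 m³/ft³) = 344.716 ft³

345 ft³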